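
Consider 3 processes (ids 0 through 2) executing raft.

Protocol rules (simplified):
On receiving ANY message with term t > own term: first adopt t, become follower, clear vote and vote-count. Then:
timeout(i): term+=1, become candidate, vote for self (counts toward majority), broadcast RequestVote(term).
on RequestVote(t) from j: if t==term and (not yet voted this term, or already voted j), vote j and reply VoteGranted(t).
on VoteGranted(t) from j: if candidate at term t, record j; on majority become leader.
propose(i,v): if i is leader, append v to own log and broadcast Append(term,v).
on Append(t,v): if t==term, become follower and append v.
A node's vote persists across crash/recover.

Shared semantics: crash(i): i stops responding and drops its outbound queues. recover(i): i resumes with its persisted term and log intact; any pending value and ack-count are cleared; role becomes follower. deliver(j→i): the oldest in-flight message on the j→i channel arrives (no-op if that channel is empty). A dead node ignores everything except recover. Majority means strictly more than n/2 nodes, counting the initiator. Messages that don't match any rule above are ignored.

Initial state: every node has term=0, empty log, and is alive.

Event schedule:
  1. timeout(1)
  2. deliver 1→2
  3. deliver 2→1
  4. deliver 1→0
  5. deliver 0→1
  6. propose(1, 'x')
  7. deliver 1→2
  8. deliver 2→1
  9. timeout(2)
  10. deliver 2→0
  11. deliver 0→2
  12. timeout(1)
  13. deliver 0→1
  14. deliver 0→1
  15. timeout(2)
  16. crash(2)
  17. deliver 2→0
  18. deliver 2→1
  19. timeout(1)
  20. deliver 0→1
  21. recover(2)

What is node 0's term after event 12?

2

1. timeout(1):  <1:cand t1 ->
2. deliver 1→2:  <2:foll t1 ->
3. deliver 2→1:  <1:lead t1 ->
4. deliver 1→0:  <0:foll t1 ->
5. deliver 0→1:  nop
6. propose(1,'x'):  <1:lead t1 x>
7. deliver 1→2:  <2:foll t1 x>
8. deliver 2→1:  nop
9. timeout(2):  <2:cand t2 x>
10. deliver 2→0:  <0:foll t2 ->
11. deliver 0→2:  <2:lead t2 x>
12. timeout(1):  <1:cand t2 x>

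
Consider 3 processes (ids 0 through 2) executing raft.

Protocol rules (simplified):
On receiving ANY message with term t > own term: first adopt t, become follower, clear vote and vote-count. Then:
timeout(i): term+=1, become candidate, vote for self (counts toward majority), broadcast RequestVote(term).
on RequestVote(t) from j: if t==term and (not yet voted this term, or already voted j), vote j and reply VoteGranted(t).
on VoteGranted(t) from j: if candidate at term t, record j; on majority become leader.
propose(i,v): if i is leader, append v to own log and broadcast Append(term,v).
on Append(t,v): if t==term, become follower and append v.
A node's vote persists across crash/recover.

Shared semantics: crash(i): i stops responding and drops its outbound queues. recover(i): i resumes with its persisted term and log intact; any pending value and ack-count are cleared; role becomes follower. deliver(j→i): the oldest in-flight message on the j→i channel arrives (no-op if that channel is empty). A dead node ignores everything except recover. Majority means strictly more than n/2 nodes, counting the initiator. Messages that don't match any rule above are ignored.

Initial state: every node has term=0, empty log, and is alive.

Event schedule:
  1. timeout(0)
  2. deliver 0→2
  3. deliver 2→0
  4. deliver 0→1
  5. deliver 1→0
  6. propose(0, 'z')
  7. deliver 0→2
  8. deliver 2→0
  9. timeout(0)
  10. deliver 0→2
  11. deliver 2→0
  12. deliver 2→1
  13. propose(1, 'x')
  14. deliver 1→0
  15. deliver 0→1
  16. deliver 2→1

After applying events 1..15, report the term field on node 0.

after 1 — timeout(0): n0:cand/t1/[-]
after 2 — deliver 0→2: n2:foll/t1/[-]
after 3 — deliver 2→0: n0:lead/t1/[-]
after 4 — deliver 0→1: n1:foll/t1/[-]
after 5 — deliver 1→0: ·
after 6 — propose(0,'z'): n0:lead/t1/[z]
after 7 — deliver 0→2: n2:foll/t1/[z]
after 8 — deliver 2→0: ·
after 9 — timeout(0): n0:cand/t2/[z]
after 10 — deliver 0→2: n2:foll/t2/[z]
after 11 — deliver 2→0: n0:lead/t2/[z]
after 12 — deliver 2→1: ·
after 13 — propose(1,'x'): ·
after 14 — deliver 1→0: ·
after 15 — deliver 0→1: n1:foll/t1/[z]

2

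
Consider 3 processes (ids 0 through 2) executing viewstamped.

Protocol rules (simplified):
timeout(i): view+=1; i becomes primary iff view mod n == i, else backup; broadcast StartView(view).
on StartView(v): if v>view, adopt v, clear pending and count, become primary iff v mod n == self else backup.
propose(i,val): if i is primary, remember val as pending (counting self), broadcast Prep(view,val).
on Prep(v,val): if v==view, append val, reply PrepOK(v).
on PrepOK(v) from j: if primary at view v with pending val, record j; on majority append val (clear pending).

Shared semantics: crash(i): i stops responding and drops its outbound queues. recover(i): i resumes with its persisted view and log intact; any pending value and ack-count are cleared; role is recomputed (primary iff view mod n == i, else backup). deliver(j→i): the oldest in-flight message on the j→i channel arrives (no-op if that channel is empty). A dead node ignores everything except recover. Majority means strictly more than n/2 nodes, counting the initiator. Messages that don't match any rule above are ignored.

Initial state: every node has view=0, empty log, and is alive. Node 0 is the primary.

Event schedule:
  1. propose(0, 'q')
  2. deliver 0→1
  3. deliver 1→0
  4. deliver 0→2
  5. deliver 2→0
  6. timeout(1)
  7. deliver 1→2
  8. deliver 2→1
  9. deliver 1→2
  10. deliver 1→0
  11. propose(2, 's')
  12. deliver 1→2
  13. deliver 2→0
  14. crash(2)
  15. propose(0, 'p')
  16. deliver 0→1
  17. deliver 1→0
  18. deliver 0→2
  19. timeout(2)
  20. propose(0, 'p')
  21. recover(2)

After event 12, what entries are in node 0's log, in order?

[1] propose(0,'q') → ∅
[2] deliver 0→1 → N1(back v0 [q])
[3] deliver 1→0 → N0(prim v0 [q])
[4] deliver 0→2 → N2(back v0 [q])
[5] deliver 2→0 → ∅
[6] timeout(1) → N1(prim v1 [q])
[7] deliver 1→2 → N2(back v1 [q])
[8] deliver 2→1 → ∅
[9] deliver 1→2 → ∅
[10] deliver 1→0 → N0(back v1 [q])
[11] propose(2,'s') → ∅
[12] deliver 1→2 → ∅

q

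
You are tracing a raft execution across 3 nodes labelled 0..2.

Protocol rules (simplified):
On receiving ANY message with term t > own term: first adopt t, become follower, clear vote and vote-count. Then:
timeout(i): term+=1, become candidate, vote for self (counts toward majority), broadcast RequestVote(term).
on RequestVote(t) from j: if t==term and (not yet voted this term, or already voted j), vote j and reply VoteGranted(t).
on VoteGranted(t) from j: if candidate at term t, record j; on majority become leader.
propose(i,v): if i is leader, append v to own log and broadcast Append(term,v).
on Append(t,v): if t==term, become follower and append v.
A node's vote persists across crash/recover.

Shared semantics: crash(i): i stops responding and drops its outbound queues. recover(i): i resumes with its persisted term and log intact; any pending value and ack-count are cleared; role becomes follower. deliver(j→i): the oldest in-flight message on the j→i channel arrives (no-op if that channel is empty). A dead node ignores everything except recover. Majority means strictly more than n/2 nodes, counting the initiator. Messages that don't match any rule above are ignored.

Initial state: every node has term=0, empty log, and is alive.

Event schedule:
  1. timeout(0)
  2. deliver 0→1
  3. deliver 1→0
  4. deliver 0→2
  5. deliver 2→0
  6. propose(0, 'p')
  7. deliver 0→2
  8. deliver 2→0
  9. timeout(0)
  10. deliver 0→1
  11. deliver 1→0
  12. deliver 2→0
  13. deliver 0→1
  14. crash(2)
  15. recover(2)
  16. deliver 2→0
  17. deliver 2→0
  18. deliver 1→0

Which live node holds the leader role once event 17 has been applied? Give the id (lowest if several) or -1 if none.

-1

1. timeout(0):  <0:cand t1 ->
2. deliver 0→1:  <1:foll t1 ->
3. deliver 1→0:  <0:lead t1 ->
4. deliver 0→2:  <2:foll t1 ->
5. deliver 2→0:  nop
6. propose(0,'p'):  <0:lead t1 p>
7. deliver 0→2:  <2:foll t1 p>
8. deliver 2→0:  nop
9. timeout(0):  <0:cand t2 p>
10. deliver 0→1:  <1:foll t1 p>
11. deliver 1→0:  nop
12. deliver 2→0:  nop
13. deliver 0→1:  <1:foll t2 p>
14. crash(2):  <2:✗foll t1 p>
15. recover(2):  <2:foll t1 p>
16. deliver 2→0:  nop
17. deliver 2→0:  nop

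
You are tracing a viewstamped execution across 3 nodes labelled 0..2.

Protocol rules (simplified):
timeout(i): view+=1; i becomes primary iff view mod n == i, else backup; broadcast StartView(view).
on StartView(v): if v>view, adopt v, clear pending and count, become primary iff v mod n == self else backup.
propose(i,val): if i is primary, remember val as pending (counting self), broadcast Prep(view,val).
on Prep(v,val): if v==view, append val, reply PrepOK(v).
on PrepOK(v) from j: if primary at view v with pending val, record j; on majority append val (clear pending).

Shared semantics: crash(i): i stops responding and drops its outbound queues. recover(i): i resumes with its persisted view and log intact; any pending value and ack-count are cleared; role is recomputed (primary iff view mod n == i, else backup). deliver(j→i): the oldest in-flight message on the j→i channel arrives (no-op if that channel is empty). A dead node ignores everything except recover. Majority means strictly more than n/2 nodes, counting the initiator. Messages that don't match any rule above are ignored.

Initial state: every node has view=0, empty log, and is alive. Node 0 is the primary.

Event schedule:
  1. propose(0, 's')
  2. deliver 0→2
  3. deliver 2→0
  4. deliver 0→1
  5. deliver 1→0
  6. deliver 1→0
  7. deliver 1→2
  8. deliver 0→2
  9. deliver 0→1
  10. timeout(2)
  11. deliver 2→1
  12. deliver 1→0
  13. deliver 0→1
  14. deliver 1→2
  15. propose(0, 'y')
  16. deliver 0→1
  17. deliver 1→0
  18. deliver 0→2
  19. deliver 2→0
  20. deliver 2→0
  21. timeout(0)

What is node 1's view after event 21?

[1] propose(0,'s') → ∅
[2] deliver 0→2 → N2(back v0 [s])
[3] deliver 2→0 → N0(prim v0 [s])
[4] deliver 0→1 → N1(back v0 [s])
[5] deliver 1→0 → ∅
[6] deliver 1→0 → ∅
[7] deliver 1→2 → ∅
[8] deliver 0→2 → ∅
[9] deliver 0→1 → ∅
[10] timeout(2) → N2(back v1 [s])
[11] deliver 2→1 → N1(prim v1 [s])
[12] deliver 1→0 → ∅
[13] deliver 0→1 → ∅
[14] deliver 1→2 → ∅
[15] propose(0,'y') → ∅
[16] deliver 0→1 → ∅
[17] deliver 1→0 → ∅
[18] deliver 0→2 → ∅
[19] deliver 2→0 → N0(back v1 [s])
[20] deliver 2→0 → ∅
[21] timeout(0) → N0(back v2 [s])

1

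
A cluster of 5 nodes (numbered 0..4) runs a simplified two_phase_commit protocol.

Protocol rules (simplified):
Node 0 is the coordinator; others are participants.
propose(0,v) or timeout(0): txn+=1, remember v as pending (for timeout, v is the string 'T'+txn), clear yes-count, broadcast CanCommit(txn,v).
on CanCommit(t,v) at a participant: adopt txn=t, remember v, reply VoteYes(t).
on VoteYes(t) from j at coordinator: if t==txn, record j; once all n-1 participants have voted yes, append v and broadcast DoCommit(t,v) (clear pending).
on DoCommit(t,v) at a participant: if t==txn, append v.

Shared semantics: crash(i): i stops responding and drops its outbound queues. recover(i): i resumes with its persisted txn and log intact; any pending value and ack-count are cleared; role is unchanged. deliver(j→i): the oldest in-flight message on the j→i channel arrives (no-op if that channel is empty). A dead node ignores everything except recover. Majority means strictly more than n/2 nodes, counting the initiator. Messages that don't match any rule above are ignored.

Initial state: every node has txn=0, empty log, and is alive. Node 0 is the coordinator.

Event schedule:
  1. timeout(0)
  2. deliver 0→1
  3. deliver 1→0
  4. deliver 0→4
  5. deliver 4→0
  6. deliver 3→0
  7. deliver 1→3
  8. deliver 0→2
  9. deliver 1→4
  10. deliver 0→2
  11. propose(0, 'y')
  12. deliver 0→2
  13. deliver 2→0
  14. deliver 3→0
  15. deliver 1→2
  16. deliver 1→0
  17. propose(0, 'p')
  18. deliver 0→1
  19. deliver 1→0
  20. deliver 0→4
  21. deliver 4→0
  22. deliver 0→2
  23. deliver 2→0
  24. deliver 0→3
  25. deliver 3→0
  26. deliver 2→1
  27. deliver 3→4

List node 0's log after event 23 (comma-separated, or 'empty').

after 1 — timeout(0): n0:coor/t1/[-]
after 2 — deliver 0→1: n1:part/t1/[-]
after 3 — deliver 1→0: ·
after 4 — deliver 0→4: n4:part/t1/[-]
after 5 — deliver 4→0: ·
after 6 — deliver 3→0: ·
after 7 — deliver 1→3: ·
after 8 — deliver 0→2: n2:part/t1/[-]
after 9 — deliver 1→4: ·
after 10 — deliver 0→2: ·
after 11 — propose(0,'y'): n0:coor/t2/[-]
after 12 — deliver 0→2: n2:part/t2/[-]
after 13 — deliver 2→0: ·
after 14 — deliver 3→0: ·
after 15 — deliver 1→2: ·
after 16 — deliver 1→0: ·
after 17 — propose(0,'p'): n0:coor/t3/[-]
after 18 — deliver 0→1: n1:part/t2/[-]
after 19 — deliver 1→0: ·
after 20 — deliver 0→4: n4:part/t2/[-]
after 21 — deliver 4→0: ·
after 22 — deliver 0→2: n2:part/t3/[-]
after 23 — deliver 2→0: ·

empty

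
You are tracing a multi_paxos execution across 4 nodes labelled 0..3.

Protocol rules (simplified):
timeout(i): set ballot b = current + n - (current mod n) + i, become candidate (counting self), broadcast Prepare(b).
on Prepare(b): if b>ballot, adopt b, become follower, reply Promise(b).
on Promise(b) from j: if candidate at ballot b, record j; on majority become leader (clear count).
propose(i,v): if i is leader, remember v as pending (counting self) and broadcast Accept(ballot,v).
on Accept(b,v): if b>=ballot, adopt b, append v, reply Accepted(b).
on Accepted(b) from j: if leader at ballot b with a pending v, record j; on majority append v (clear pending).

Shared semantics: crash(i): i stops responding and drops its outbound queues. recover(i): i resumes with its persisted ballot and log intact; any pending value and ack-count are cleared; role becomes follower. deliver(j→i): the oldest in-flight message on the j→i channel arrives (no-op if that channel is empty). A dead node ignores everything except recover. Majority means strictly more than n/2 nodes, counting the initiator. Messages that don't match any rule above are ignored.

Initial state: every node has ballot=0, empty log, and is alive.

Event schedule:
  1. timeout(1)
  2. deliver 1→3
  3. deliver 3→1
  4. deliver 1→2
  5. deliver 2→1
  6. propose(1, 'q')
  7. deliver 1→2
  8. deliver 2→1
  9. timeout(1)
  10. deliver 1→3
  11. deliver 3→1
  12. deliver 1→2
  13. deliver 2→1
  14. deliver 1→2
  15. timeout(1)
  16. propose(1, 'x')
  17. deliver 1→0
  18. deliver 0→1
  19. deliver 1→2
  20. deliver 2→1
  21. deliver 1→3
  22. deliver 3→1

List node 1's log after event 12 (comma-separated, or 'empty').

e1 timeout(1): 1[cand,b=5,-]
e2 deliver 1→3: 3[foll,b=5,-]
e3 deliver 3→1: ·
e4 deliver 1→2: 2[foll,b=5,-]
e5 deliver 2→1: 1[lead,b=5,-]
e6 propose(1,'q'): ·
e7 deliver 1→2: 2[foll,b=5,q]
e8 deliver 2→1: ·
e9 timeout(1): 1[cand,b=9,-]
e10 deliver 1→3: 3[foll,b=5,q]
e11 deliver 3→1: ·
e12 deliver 1→2: 2[foll,b=9,q]

empty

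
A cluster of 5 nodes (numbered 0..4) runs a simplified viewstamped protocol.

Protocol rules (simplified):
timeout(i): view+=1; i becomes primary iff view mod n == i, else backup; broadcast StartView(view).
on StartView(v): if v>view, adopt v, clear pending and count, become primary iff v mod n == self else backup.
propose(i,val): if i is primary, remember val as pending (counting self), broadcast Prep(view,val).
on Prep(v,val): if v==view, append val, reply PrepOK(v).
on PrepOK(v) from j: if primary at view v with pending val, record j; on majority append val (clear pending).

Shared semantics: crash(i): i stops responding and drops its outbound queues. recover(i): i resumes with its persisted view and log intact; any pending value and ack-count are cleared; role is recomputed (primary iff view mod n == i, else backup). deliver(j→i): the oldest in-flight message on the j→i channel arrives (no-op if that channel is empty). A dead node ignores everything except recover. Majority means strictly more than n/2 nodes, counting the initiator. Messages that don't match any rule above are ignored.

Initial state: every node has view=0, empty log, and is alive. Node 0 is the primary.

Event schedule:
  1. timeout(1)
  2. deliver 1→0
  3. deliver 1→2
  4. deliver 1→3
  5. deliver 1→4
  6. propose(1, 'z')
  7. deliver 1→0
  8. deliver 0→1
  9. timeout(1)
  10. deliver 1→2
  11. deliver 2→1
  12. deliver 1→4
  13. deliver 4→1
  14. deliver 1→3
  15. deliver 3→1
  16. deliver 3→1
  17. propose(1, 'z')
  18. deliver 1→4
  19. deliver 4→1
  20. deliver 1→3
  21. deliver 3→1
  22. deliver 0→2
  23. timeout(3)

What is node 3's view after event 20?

2

1. timeout(1):  <1:prim v1 ->
2. deliver 1→0:  <0:back v1 ->
3. deliver 1→2:  <2:back v1 ->
4. deliver 1→3:  <3:back v1 ->
5. deliver 1→4:  <4:back v1 ->
6. propose(1,'z'):  nop
7. deliver 1→0:  <0:back v1 z>
8. deliver 0→1:  nop
9. timeout(1):  <1:back v2 ->
10. deliver 1→2:  <2:back v1 z>
11. deliver 2→1:  nop
12. deliver 1→4:  <4:back v1 z>
13. deliver 4→1:  nop
14. deliver 1→3:  <3:back v1 z>
15. deliver 3→1:  nop
16. deliver 3→1:  nop
17. propose(1,'z'):  nop
18. deliver 1→4:  <4:back v2 z>
19. deliver 4→1:  nop
20. deliver 1→3:  <3:back v2 z>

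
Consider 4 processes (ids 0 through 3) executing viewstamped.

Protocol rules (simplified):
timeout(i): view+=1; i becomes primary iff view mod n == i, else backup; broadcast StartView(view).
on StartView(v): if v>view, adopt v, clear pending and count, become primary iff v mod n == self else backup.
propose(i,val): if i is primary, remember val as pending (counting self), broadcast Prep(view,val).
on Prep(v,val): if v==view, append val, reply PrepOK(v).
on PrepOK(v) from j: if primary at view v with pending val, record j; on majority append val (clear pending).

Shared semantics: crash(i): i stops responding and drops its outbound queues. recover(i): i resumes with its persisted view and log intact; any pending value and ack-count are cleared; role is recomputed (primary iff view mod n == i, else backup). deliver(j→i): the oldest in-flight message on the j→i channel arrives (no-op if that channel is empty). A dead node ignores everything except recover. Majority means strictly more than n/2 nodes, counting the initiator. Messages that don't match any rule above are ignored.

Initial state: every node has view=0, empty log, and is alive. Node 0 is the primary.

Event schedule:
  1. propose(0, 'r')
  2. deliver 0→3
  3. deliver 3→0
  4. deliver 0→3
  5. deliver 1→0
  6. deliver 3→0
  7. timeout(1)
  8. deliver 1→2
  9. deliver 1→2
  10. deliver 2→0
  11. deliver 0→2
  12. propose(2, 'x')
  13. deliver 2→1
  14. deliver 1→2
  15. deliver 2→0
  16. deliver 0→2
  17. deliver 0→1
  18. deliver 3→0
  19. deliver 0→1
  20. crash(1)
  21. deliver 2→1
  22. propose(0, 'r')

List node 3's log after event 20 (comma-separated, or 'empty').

r

e1 propose(0,'r'): ·
e2 deliver 0→3: 3[back,v=0,r]
e3 deliver 3→0: ·
e4 deliver 0→3: ·
e5 deliver 1→0: ·
e6 deliver 3→0: ·
e7 timeout(1): 1[prim,v=1,-]
e8 deliver 1→2: 2[back,v=1,-]
e9 deliver 1→2: ·
e10 deliver 2→0: ·
e11 deliver 0→2: ·
e12 propose(2,'x'): ·
e13 deliver 2→1: ·
e14 deliver 1→2: ·
e15 deliver 2→0: ·
e16 deliver 0→2: ·
e17 deliver 0→1: ·
e18 deliver 3→0: ·
e19 deliver 0→1: ·
e20 crash(1): 1[✗prim,v=1,-]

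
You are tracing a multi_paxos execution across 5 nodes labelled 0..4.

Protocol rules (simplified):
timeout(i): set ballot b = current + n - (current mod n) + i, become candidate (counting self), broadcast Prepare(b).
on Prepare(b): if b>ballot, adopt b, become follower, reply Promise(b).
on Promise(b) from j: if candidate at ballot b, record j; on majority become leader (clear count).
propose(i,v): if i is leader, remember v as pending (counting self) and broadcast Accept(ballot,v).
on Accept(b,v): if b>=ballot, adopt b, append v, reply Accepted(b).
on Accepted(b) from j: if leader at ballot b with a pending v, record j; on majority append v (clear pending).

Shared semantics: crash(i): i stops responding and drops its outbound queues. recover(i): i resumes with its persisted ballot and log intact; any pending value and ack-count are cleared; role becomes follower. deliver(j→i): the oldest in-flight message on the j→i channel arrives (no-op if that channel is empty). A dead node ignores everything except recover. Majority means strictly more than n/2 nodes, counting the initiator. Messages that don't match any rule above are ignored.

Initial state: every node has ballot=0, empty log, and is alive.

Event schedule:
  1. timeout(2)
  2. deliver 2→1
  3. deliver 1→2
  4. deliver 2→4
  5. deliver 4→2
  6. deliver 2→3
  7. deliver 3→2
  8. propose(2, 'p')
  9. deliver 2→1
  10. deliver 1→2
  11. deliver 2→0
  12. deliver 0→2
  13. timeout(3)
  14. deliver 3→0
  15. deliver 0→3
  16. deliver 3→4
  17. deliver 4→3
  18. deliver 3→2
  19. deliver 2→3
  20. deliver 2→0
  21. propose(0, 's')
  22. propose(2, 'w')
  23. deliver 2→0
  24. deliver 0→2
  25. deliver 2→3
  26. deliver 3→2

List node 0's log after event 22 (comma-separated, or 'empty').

empty

[1] timeout(2) → N2(cand b7 [-])
[2] deliver 2→1 → N1(foll b7 [-])
[3] deliver 1→2 → ∅
[4] deliver 2→4 → N4(foll b7 [-])
[5] deliver 4→2 → N2(lead b7 [-])
[6] deliver 2→3 → N3(foll b7 [-])
[7] deliver 3→2 → ∅
[8] propose(2,'p') → ∅
[9] deliver 2→1 → N1(foll b7 [p])
[10] deliver 1→2 → ∅
[11] deliver 2→0 → N0(foll b7 [-])
[12] deliver 0→2 → ∅
[13] timeout(3) → N3(cand b13 [-])
[14] deliver 3→0 → N0(foll b13 [-])
[15] deliver 0→3 → ∅
[16] deliver 3→4 → N4(foll b13 [-])
[17] deliver 4→3 → N3(lead b13 [-])
[18] deliver 3→2 → N2(foll b13 [-])
[19] deliver 2→3 → ∅
[20] deliver 2→0 → ∅
[21] propose(0,'s') → ∅
[22] propose(2,'w') → ∅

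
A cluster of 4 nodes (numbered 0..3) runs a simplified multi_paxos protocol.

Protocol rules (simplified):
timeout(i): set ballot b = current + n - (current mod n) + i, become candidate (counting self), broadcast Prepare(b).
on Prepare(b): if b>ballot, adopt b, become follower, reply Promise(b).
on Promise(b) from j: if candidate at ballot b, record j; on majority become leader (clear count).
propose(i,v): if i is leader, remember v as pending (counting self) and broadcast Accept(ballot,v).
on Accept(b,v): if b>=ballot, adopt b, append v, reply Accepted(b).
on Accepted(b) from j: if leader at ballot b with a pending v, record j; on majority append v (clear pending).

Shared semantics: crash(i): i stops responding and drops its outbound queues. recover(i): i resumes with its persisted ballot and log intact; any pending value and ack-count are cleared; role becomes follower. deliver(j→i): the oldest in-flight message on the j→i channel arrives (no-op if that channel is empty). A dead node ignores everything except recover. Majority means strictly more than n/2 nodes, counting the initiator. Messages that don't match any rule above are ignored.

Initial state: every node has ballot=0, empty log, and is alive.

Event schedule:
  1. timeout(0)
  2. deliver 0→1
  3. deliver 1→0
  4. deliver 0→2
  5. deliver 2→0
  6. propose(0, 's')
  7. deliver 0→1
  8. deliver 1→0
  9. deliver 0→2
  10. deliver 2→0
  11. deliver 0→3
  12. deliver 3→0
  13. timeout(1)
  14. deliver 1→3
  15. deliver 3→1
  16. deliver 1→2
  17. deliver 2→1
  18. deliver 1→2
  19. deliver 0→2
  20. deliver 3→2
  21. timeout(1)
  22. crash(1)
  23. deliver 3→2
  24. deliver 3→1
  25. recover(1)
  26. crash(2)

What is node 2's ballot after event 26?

9

after 1 — timeout(0): n0:cand/b4/[-]
after 2 — deliver 0→1: n1:foll/b4/[-]
after 3 — deliver 1→0: ·
after 4 — deliver 0→2: n2:foll/b4/[-]
after 5 — deliver 2→0: n0:lead/b4/[-]
after 6 — propose(0,'s'): ·
after 7 — deliver 0→1: n1:foll/b4/[s]
after 8 — deliver 1→0: ·
after 9 — deliver 0→2: n2:foll/b4/[s]
after 10 — deliver 2→0: n0:lead/b4/[s]
after 11 — deliver 0→3: n3:foll/b4/[-]
after 12 — deliver 3→0: ·
after 13 — timeout(1): n1:cand/b9/[s]
after 14 — deliver 1→3: n3:foll/b9/[-]
after 15 — deliver 3→1: ·
after 16 — deliver 1→2: n2:foll/b9/[s]
after 17 — deliver 2→1: n1:lead/b9/[s]
after 18 — deliver 1→2: ·
after 19 — deliver 0→2: ·
after 20 — deliver 3→2: ·
after 21 — timeout(1): n1:cand/b13/[s]
after 22 — crash(1): n1:✗cand/b13/[s]
after 23 — deliver 3→2: ·
after 24 — deliver 3→1: ·
after 25 — recover(1): n1:foll/b13/[s]
after 26 — crash(2): n2:✗foll/b9/[s]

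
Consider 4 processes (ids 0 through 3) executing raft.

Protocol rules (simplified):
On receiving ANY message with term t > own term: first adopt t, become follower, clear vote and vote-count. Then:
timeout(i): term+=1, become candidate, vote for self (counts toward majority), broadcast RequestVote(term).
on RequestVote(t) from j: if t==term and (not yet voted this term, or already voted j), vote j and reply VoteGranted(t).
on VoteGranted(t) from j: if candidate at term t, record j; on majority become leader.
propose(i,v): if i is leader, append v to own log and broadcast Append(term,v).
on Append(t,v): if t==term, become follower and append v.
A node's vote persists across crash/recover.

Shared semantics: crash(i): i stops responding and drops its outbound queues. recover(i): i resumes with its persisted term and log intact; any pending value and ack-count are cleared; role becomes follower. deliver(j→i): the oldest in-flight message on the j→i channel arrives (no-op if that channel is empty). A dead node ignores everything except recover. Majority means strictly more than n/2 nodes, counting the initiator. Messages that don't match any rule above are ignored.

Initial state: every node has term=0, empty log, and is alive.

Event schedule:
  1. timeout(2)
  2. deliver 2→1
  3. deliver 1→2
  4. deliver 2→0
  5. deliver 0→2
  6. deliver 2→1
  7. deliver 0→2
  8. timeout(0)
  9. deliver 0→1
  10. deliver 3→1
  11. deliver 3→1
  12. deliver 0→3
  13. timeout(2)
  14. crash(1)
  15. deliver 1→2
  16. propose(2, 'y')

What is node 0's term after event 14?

2

1. timeout(2):  <2:cand t1 ->
2. deliver 2→1:  <1:foll t1 ->
3. deliver 1→2:  nop
4. deliver 2→0:  <0:foll t1 ->
5. deliver 0→2:  <2:lead t1 ->
6. deliver 2→1:  nop
7. deliver 0→2:  nop
8. timeout(0):  <0:cand t2 ->
9. deliver 0→1:  <1:foll t2 ->
10. deliver 3→1:  nop
11. deliver 3→1:  nop
12. deliver 0→3:  <3:foll t2 ->
13. timeout(2):  <2:cand t2 ->
14. crash(1):  <1:✗foll t2 ->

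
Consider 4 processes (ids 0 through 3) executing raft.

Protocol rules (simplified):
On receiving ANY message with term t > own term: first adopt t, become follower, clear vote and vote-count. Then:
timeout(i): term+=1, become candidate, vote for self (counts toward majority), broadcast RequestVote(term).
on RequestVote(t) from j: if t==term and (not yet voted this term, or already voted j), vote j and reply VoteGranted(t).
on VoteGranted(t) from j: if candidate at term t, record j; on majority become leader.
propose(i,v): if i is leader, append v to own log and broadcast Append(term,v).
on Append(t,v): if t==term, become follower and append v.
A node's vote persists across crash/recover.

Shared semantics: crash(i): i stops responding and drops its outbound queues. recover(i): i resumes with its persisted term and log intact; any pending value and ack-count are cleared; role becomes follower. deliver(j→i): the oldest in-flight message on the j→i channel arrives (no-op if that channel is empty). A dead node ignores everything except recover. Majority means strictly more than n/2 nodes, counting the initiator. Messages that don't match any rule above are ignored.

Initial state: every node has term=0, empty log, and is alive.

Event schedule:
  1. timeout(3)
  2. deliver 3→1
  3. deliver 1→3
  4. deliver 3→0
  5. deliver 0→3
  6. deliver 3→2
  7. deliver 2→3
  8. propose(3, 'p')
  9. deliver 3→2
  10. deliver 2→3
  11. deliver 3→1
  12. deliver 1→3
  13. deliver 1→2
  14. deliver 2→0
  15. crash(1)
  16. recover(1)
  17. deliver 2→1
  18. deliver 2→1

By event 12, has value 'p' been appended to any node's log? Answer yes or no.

yes

after 1 — timeout(3): n3:cand/t1/[-]
after 2 — deliver 3→1: n1:foll/t1/[-]
after 3 — deliver 1→3: ·
after 4 — deliver 3→0: n0:foll/t1/[-]
after 5 — deliver 0→3: n3:lead/t1/[-]
after 6 — deliver 3→2: n2:foll/t1/[-]
after 7 — deliver 2→3: ·
after 8 — propose(3,'p'): n3:lead/t1/[p]
after 9 — deliver 3→2: n2:foll/t1/[p]
after 10 — deliver 2→3: ·
after 11 — deliver 3→1: n1:foll/t1/[p]
after 12 — deliver 1→3: ·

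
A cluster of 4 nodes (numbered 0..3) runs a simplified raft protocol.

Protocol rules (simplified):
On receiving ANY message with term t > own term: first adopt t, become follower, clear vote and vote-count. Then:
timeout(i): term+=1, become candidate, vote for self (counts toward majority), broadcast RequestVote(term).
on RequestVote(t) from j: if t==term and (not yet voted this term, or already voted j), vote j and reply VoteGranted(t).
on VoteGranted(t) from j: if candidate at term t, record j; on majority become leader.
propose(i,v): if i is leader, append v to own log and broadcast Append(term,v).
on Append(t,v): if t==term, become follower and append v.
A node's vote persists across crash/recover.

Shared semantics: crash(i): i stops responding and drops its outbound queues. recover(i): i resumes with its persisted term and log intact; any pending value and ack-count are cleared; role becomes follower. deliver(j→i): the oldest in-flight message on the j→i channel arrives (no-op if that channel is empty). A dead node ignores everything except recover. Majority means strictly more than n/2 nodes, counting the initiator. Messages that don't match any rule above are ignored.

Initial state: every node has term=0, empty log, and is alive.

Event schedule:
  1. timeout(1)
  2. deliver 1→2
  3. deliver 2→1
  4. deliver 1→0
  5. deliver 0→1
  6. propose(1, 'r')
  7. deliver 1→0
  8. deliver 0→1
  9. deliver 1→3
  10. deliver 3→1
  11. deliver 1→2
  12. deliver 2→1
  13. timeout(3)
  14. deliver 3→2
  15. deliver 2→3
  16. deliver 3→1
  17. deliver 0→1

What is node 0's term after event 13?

1

1. timeout(1):  <1:cand t1 ->
2. deliver 1→2:  <2:foll t1 ->
3. deliver 2→1:  nop
4. deliver 1→0:  <0:foll t1 ->
5. deliver 0→1:  <1:lead t1 ->
6. propose(1,'r'):  <1:lead t1 r>
7. deliver 1→0:  <0:foll t1 r>
8. deliver 0→1:  nop
9. deliver 1→3:  <3:foll t1 ->
10. deliver 3→1:  nop
11. deliver 1→2:  <2:foll t1 r>
12. deliver 2→1:  nop
13. timeout(3):  <3:cand t2 ->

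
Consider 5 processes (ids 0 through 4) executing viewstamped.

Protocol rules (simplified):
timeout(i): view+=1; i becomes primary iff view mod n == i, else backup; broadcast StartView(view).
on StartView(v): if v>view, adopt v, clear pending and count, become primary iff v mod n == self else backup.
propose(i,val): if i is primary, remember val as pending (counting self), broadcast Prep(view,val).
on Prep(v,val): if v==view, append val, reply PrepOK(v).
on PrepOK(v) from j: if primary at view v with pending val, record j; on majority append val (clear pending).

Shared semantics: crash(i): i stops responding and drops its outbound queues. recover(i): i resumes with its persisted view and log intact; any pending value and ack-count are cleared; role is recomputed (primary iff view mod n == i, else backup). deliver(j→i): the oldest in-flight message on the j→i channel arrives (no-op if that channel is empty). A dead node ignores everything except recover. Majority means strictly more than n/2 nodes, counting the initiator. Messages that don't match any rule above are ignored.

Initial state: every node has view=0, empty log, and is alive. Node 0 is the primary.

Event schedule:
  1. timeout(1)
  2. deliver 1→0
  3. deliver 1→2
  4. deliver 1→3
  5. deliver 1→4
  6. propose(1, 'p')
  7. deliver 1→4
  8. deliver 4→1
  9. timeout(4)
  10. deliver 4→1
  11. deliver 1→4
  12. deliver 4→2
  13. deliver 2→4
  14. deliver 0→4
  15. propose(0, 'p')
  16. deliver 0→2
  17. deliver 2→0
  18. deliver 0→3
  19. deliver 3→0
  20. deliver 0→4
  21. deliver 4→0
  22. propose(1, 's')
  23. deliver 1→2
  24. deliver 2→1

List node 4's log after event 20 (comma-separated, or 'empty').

[1] timeout(1) → N1(prim v1 [-])
[2] deliver 1→0 → N0(back v1 [-])
[3] deliver 1→2 → N2(back v1 [-])
[4] deliver 1→3 → N3(back v1 [-])
[5] deliver 1→4 → N4(back v1 [-])
[6] propose(1,'p') → ∅
[7] deliver 1→4 → N4(back v1 [p])
[8] deliver 4→1 → ∅
[9] timeout(4) → N4(back v2 [p])
[10] deliver 4→1 → N1(back v2 [-])
[11] deliver 1→4 → ∅
[12] deliver 4→2 → N2(prim v2 [-])
[13] deliver 2→4 → ∅
[14] deliver 0→4 → ∅
[15] propose(0,'p') → ∅
[16] deliver 0→2 → ∅
[17] deliver 2→0 → ∅
[18] deliver 0→3 → ∅
[19] deliver 3→0 → ∅
[20] deliver 0→4 → ∅

p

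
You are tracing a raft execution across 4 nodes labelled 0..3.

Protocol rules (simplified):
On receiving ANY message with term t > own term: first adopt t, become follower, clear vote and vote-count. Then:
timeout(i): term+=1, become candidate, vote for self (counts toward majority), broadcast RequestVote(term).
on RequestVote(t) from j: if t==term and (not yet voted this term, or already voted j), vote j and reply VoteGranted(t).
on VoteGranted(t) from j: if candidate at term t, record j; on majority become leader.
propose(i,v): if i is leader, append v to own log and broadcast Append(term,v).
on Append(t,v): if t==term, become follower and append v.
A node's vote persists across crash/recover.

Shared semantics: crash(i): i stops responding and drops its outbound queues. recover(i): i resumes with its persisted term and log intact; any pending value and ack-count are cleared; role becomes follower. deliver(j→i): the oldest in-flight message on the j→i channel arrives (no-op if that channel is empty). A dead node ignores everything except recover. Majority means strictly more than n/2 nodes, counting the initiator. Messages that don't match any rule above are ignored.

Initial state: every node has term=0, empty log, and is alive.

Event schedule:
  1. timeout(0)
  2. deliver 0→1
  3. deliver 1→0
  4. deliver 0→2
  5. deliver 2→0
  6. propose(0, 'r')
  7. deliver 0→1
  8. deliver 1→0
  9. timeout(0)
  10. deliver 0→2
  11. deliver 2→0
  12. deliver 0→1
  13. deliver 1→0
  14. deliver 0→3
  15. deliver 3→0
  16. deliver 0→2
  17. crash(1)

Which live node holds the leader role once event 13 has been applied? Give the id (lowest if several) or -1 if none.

e1 timeout(0): 0[cand,t=1,-]
e2 deliver 0→1: 1[foll,t=1,-]
e3 deliver 1→0: ·
e4 deliver 0→2: 2[foll,t=1,-]
e5 deliver 2→0: 0[lead,t=1,-]
e6 propose(0,'r'): 0[lead,t=1,r]
e7 deliver 0→1: 1[foll,t=1,r]
e8 deliver 1→0: ·
e9 timeout(0): 0[cand,t=2,r]
e10 deliver 0→2: 2[foll,t=1,r]
e11 deliver 2→0: ·
e12 deliver 0→1: 1[foll,t=2,r]
e13 deliver 1→0: ·

-1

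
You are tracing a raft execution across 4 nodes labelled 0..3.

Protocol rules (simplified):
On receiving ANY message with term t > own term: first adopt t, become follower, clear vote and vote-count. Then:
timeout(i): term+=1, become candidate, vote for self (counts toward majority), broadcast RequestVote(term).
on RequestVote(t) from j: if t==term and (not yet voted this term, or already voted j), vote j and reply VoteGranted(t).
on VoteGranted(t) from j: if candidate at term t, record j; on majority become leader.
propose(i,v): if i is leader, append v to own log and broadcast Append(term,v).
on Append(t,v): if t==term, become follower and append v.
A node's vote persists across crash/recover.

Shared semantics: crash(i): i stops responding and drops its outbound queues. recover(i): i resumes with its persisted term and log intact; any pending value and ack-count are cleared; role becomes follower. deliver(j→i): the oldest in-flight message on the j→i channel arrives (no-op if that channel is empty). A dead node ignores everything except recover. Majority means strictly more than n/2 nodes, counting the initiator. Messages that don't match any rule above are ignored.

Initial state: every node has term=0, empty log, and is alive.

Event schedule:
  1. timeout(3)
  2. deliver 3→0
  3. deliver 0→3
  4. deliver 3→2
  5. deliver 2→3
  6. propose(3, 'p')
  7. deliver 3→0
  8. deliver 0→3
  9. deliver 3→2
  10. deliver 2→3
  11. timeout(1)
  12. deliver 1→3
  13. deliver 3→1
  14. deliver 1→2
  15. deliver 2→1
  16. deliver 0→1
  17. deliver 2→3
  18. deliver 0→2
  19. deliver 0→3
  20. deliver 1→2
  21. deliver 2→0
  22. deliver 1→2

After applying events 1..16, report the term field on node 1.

step 1 timeout(3): 3={cand,t=1,log=-}
step 2 deliver 3→0: 0={foll,t=1,log=-}
step 3 deliver 0→3: —
step 4 deliver 3→2: 2={foll,t=1,log=-}
step 5 deliver 2→3: 3={lead,t=1,log=-}
step 6 propose(3,'p'): 3={lead,t=1,log=p}
step 7 deliver 3→0: 0={foll,t=1,log=p}
step 8 deliver 0→3: —
step 9 deliver 3→2: 2={foll,t=1,log=p}
step 10 deliver 2→3: —
step 11 timeout(1): 1={cand,t=1,log=-}
step 12 deliver 1→3: —
step 13 deliver 3→1: —
step 14 deliver 1→2: —
step 15 deliver 2→1: —
step 16 deliver 0→1: —

1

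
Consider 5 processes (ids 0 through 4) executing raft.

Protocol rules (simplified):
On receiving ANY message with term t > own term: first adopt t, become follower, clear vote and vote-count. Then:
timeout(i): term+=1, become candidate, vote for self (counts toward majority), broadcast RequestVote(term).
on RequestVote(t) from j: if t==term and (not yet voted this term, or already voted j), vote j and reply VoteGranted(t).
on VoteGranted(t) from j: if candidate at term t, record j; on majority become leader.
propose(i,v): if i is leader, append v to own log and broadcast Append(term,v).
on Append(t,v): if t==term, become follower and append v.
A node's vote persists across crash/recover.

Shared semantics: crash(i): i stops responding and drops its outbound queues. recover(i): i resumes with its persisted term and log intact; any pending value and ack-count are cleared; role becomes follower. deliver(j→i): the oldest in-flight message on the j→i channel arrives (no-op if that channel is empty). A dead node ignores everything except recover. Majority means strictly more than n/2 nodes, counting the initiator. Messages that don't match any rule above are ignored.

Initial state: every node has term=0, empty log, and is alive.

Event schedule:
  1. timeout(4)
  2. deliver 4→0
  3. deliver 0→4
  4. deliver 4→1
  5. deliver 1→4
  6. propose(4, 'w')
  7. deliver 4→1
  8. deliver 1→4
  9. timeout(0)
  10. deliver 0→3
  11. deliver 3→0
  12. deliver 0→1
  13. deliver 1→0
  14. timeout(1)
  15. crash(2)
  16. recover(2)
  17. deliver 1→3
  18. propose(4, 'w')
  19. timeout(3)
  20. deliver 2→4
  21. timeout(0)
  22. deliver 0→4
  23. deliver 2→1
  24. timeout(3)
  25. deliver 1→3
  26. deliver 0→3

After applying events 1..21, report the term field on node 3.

4

[1] timeout(4) → N4(cand t1 [-])
[2] deliver 4→0 → N0(foll t1 [-])
[3] deliver 0→4 → ∅
[4] deliver 4→1 → N1(foll t1 [-])
[5] deliver 1→4 → N4(lead t1 [-])
[6] propose(4,'w') → N4(lead t1 [w])
[7] deliver 4→1 → N1(foll t1 [w])
[8] deliver 1→4 → ∅
[9] timeout(0) → N0(cand t2 [-])
[10] deliver 0→3 → N3(foll t2 [-])
[11] deliver 3→0 → ∅
[12] deliver 0→1 → N1(foll t2 [w])
[13] deliver 1→0 → N0(lead t2 [-])
[14] timeout(1) → N1(cand t3 [w])
[15] crash(2) → N2(✗foll t0 [-])
[16] recover(2) → N2(foll t0 [-])
[17] deliver 1→3 → N3(foll t3 [-])
[18] propose(4,'w') → N4(lead t1 [w,w])
[19] timeout(3) → N3(cand t4 [-])
[20] deliver 2→4 → ∅
[21] timeout(0) → N0(cand t3 [-])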